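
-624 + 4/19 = -11852/19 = -623.79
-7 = -7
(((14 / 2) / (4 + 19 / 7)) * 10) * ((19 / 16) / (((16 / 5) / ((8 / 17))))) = 23275 / 12784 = 1.82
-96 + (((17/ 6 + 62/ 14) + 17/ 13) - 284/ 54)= -455477/ 4914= -92.69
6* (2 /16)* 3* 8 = 18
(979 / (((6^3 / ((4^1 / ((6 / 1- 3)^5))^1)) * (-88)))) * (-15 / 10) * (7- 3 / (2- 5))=89 / 8748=0.01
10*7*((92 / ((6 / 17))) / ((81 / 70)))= 3831800 / 243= 15768.72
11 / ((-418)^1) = -1 / 38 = -0.03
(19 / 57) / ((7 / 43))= 43 / 21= 2.05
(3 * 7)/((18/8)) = 28/3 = 9.33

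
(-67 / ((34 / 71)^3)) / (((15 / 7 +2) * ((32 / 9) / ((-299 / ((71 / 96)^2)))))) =3225873924 / 142477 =22641.37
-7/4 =-1.75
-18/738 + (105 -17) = 87.98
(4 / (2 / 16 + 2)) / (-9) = -32 / 153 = -0.21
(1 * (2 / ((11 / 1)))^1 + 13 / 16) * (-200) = -4375 / 22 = -198.86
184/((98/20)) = 1840/49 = 37.55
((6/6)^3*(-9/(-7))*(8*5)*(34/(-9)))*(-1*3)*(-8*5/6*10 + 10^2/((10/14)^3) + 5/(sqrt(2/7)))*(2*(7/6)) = 3400*sqrt(14) + 847552/3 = 295238.97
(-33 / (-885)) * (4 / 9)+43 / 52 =116453 / 138060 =0.84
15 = 15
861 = 861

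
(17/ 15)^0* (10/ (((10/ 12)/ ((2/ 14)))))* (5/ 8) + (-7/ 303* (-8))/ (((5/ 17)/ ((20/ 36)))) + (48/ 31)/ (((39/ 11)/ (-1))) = 15136571/ 15385734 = 0.98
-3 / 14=-0.21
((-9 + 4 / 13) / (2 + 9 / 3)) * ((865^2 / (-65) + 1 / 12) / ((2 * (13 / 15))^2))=3043757265 / 456976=6660.65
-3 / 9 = -1 / 3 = -0.33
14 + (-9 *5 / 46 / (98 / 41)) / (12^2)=1009587 / 72128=14.00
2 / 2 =1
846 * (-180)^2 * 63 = 1726855200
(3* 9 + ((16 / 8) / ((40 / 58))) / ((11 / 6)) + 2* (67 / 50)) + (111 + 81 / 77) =275879 / 1925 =143.31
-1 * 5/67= -5/67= -0.07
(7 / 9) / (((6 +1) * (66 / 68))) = 0.11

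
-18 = -18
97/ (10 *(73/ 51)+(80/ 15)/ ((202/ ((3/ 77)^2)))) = 6.78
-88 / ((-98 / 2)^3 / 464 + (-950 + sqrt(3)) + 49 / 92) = 10022459392* sqrt(3) / 164830412406697 + 12057231832448 / 164830412406697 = 0.07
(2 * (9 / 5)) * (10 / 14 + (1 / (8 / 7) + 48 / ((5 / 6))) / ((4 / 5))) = 148797 / 560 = 265.71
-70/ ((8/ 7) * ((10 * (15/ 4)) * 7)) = -7/ 30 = -0.23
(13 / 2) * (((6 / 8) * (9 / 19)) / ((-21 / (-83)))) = 9711 / 1064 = 9.13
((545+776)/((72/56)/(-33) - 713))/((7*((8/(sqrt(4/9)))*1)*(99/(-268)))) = 88507/1482408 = 0.06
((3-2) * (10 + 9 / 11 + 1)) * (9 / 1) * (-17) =-19890 / 11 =-1808.18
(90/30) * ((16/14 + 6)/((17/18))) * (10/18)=1500/119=12.61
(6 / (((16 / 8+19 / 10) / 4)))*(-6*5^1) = -2400 / 13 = -184.62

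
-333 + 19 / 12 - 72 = -4841 / 12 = -403.42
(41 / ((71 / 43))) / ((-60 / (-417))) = 245057 / 1420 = 172.58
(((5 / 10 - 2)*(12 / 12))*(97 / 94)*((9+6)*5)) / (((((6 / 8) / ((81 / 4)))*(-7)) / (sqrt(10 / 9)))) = 472.00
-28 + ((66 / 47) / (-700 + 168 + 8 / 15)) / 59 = -309489479 / 11053178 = -28.00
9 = 9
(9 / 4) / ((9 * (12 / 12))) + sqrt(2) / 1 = 1 / 4 + sqrt(2) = 1.66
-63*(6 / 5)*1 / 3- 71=-481 / 5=-96.20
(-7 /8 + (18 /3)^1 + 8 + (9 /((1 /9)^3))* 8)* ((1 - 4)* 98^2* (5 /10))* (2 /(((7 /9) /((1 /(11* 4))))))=-3889703349 /88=-44201174.42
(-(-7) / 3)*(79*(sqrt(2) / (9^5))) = 553*sqrt(2) / 177147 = 0.00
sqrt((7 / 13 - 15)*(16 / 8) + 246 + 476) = sqrt(117130) / 13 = 26.33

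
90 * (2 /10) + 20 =38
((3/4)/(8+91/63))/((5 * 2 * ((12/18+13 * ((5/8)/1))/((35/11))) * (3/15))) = 0.01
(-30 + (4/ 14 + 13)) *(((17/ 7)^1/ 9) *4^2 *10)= -35360/ 49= -721.63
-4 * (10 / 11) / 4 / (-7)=10 / 77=0.13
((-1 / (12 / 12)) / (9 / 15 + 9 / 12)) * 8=-160 / 27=-5.93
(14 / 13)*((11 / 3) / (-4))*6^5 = -99792 / 13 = -7676.31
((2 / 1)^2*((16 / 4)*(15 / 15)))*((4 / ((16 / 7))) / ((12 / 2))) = 14 / 3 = 4.67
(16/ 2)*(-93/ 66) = -11.27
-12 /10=-6 /5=-1.20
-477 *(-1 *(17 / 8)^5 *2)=677271789 / 16384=41337.39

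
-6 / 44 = -3 / 22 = -0.14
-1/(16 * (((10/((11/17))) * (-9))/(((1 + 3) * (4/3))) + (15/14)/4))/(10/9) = 231/106000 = 0.00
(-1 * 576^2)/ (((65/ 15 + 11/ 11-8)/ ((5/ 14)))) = 311040/ 7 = 44434.29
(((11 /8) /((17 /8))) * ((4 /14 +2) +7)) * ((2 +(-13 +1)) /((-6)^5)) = 3575 /462672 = 0.01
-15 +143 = 128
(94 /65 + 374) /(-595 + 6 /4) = -48808 /77155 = -0.63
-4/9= -0.44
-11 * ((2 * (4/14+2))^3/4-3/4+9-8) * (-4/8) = 364221/2744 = 132.73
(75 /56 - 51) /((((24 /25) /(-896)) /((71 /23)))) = 3290850 /23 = 143080.43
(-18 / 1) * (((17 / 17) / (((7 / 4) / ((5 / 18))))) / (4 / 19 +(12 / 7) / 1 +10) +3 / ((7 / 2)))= -86974 / 5551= -15.67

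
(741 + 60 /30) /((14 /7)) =371.50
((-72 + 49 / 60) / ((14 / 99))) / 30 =-46981 / 2800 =-16.78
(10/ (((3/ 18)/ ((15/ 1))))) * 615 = 553500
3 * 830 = 2490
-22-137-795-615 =-1569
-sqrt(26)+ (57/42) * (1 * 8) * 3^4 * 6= 36936/7 - sqrt(26)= 5271.47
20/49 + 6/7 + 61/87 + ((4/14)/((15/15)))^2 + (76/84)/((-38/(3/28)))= 2.05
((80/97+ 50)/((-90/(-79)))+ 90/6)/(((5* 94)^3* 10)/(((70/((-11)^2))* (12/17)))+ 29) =0.00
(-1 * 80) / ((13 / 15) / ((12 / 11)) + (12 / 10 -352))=14400 / 63001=0.23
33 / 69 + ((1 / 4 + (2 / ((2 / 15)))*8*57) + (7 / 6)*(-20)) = 1881601 / 276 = 6817.39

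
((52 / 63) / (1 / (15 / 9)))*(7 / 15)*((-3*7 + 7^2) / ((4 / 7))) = 2548 / 81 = 31.46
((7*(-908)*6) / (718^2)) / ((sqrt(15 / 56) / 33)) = -209748*sqrt(210) / 644405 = -4.72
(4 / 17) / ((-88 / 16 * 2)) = -4 / 187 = -0.02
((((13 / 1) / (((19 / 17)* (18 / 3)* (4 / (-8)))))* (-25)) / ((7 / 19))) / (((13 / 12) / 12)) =20400 / 7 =2914.29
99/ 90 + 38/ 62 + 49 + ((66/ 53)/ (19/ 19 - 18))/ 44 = 7082078/ 139655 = 50.71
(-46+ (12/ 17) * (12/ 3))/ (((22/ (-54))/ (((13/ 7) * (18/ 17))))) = 4637412/ 22253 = 208.39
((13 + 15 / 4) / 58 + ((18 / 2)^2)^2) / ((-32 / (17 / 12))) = -25877723 / 89088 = -290.47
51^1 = 51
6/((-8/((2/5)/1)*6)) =-1/20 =-0.05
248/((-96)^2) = 31/1152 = 0.03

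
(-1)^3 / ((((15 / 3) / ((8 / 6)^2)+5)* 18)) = -8 / 1125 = -0.01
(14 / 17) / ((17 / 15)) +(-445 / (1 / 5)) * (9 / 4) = -5786385 / 1156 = -5005.52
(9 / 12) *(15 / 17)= 45 / 68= 0.66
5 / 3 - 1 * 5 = -10 / 3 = -3.33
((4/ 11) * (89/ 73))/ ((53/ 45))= 16020/ 42559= 0.38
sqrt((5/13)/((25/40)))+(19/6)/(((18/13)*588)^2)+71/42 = 2*sqrt(26)/13+1136216779/672126336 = 2.47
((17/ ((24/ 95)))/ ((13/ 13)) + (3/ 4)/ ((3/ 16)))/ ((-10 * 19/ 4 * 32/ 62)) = -53041/ 18240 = -2.91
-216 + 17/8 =-1711/8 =-213.88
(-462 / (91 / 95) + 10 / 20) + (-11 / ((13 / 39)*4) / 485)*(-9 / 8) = -97205659 / 201760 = -481.79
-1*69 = -69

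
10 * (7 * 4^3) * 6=26880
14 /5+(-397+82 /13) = -25213 /65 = -387.89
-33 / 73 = -0.45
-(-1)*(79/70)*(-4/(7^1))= -0.64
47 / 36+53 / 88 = 1.91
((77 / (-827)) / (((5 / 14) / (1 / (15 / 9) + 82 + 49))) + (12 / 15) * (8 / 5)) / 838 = -0.04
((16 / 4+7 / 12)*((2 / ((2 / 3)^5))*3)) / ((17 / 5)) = 66825 / 1088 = 61.42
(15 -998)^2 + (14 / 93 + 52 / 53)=4762844059 / 4929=966290.13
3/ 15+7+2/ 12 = 7.37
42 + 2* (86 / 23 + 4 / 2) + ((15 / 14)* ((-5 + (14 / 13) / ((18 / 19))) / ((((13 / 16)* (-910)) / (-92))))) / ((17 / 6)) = 2243372774 / 42092323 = 53.30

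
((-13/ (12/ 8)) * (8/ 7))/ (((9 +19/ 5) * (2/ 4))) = -65/ 42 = -1.55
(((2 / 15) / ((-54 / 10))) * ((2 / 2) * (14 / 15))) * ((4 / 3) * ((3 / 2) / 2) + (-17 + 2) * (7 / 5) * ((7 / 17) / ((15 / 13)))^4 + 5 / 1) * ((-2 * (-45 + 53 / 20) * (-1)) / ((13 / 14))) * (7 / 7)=1324190820536276 / 111308697703125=11.90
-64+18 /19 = -1198 /19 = -63.05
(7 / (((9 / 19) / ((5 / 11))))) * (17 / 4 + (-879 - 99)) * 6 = -2590175 / 66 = -39245.08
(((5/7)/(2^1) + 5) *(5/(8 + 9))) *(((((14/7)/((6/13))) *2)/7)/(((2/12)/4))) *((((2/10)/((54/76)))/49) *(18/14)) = 98800/285719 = 0.35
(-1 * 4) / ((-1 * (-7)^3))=-4 / 343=-0.01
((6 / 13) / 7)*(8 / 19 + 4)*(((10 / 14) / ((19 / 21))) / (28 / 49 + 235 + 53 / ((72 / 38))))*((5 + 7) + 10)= 5987520 / 311676209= 0.02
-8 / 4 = -2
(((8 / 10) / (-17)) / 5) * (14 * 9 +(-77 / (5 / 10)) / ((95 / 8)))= -42952 / 40375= -1.06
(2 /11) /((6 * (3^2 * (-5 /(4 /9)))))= -4 /13365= -0.00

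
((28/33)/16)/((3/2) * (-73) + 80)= -7/3894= -0.00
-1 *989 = -989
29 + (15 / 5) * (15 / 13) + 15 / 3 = 487 / 13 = 37.46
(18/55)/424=9/11660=0.00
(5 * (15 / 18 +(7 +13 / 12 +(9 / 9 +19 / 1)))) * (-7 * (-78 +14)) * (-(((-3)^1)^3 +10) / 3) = 3303440 / 9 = 367048.89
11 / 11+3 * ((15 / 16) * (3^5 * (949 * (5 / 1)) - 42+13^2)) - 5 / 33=856223009 / 264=3243268.97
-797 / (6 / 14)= -5579 / 3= -1859.67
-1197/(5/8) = -9576/5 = -1915.20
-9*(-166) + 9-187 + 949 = 2265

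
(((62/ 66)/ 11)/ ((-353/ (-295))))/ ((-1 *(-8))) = 9145/ 1025112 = 0.01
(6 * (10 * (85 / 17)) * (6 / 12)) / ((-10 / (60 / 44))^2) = 675 / 242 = 2.79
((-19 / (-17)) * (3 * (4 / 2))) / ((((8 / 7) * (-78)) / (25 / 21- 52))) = 20273 / 5304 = 3.82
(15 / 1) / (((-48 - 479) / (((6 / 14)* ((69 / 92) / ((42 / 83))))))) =-3735 / 206584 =-0.02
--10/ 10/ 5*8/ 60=2/ 75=0.03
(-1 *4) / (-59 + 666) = -4 / 607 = -0.01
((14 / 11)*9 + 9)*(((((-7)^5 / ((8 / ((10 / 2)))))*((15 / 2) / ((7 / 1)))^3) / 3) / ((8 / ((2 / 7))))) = -8859375 / 2816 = -3146.08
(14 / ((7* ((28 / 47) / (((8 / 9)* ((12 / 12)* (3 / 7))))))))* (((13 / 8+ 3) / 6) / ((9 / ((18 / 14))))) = 1739 / 12348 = 0.14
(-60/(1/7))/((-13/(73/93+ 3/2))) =29750/403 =73.82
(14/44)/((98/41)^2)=1681/30184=0.06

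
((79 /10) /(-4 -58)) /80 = -79 /49600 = -0.00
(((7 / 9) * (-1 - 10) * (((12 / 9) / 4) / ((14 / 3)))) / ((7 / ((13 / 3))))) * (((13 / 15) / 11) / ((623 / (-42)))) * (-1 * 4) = -676 / 84105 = -0.01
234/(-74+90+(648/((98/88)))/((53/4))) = 303849/77800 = 3.91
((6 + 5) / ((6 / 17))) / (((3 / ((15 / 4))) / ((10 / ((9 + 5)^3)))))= 4675 / 32928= 0.14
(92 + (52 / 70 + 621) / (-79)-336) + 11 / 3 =-2058848 / 8295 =-248.20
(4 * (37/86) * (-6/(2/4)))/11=-888/473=-1.88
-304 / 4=-76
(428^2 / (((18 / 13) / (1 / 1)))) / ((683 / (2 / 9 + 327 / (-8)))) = -435645899 / 55323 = -7874.59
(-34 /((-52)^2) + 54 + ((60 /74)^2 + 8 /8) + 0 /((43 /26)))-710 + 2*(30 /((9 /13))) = -3152183459 /5552664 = -567.69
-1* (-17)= 17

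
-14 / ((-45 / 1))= 0.31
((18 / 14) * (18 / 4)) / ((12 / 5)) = 135 / 56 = 2.41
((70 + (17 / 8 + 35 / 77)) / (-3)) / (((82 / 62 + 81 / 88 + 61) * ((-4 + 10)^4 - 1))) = -65999 / 223422465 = -0.00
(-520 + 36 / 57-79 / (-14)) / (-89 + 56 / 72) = 1229859 / 211204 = 5.82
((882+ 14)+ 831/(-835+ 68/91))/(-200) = -67946011/15183400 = -4.48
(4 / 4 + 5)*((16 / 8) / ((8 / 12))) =18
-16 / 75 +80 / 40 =134 / 75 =1.79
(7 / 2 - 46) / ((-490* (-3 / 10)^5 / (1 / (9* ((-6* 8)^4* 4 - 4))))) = -21250 / 113773135329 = -0.00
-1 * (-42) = 42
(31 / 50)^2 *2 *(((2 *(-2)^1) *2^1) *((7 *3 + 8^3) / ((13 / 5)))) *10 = -315208 / 25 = -12608.32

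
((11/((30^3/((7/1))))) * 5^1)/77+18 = 97201/5400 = 18.00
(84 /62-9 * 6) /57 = -544 /589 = -0.92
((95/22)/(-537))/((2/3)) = -95/7876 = -0.01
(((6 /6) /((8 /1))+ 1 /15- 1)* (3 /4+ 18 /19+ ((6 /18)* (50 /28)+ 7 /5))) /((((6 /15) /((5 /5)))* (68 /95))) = -2858299 /274176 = -10.43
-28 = -28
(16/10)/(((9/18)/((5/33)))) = 16/33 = 0.48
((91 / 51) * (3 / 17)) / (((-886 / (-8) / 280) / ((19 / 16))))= 121030 / 128027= 0.95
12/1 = 12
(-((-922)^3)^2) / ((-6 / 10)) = 3071535439966963520 / 3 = 1023845146655654506.67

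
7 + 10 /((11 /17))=247 /11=22.45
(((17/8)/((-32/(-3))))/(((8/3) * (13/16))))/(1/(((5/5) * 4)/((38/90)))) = 6885/7904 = 0.87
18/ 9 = 2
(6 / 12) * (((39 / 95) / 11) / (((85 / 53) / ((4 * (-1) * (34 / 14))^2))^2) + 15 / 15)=8167747309 / 125452250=65.11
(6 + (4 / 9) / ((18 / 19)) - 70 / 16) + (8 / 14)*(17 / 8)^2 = 42407 / 9072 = 4.67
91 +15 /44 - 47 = 1951 /44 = 44.34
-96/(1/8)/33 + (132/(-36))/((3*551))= -1269625/54549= -23.27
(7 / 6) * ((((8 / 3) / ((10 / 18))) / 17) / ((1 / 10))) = 56 / 17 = 3.29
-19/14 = -1.36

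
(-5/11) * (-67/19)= 335/209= 1.60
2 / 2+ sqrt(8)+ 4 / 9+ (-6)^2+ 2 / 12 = 2 * sqrt(2)+ 677 / 18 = 40.44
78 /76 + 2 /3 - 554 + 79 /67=-4209515 /7638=-551.13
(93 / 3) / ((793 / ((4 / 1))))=124 / 793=0.16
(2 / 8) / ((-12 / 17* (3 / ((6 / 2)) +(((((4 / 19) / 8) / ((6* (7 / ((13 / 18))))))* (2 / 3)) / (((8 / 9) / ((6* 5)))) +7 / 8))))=-2261 / 12035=-0.19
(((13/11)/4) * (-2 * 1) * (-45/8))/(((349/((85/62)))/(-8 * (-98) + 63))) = 3828825/346208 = 11.06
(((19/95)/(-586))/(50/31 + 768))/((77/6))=-93/2691301690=-0.00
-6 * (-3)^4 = -486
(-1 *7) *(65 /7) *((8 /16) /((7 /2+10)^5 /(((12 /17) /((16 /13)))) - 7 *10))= -3380 /81303193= -0.00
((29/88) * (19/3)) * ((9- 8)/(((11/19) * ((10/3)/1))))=1.08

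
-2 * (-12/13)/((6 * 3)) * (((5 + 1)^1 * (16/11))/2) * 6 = 384/143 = 2.69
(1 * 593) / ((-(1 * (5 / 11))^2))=-71753 / 25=-2870.12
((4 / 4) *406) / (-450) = -203 / 225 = -0.90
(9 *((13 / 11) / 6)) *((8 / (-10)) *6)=-468 / 55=-8.51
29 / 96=0.30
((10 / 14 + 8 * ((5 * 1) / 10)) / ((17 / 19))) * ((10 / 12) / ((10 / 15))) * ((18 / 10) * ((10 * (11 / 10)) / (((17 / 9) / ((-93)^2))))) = 4831824393 / 8092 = 597111.27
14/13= 1.08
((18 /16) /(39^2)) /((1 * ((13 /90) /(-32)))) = -0.16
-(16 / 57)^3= -4096 / 185193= -0.02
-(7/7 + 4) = -5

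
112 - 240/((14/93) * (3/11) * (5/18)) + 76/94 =-6886550/329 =-20931.76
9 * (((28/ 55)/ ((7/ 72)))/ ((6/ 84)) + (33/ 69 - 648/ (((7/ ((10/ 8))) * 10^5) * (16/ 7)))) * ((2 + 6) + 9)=456994400571/ 40480000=11289.39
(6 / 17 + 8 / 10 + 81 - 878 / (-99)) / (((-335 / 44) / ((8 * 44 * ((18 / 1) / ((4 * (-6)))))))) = 269613344 / 85425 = 3156.14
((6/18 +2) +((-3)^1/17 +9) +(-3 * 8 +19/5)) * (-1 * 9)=6918/85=81.39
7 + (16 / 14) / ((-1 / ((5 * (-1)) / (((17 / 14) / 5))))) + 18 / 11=6015 / 187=32.17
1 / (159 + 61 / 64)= 64 / 10237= 0.01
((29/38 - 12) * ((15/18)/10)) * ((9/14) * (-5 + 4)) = 0.60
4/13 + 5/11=0.76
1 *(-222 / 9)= -24.67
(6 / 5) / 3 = 2 / 5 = 0.40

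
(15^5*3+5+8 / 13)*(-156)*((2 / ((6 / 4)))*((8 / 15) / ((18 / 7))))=-13267832704 / 135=-98280242.25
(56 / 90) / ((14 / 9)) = 2 / 5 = 0.40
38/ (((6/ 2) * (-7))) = -38/ 21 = -1.81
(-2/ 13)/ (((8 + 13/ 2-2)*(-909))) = 4/ 295425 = 0.00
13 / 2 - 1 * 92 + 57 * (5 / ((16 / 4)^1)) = -57 / 4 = -14.25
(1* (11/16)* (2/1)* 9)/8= 99/64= 1.55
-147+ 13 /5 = -722 /5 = -144.40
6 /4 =3 /2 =1.50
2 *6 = 12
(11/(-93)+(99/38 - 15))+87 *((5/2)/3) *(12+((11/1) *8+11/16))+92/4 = 413355341/56544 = 7310.33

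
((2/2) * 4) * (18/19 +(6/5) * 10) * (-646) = -33456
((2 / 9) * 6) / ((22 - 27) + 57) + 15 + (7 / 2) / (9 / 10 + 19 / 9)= 171091 / 10569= 16.19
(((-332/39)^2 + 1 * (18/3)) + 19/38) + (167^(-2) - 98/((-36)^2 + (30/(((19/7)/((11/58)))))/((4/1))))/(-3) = 6383418276879559/80809619843394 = 78.99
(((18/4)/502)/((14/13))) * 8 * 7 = 117/251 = 0.47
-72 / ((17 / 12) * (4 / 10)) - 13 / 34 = -4333 / 34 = -127.44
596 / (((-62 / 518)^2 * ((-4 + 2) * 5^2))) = -19990138 / 24025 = -832.06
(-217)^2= 47089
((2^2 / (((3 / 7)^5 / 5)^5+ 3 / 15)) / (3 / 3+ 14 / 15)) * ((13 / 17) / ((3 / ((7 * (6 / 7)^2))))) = 2801875508940783810614625000 / 206608384217188449172806137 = 13.56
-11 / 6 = -1.83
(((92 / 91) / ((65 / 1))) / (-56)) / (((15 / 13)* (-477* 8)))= 23 / 364618800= 0.00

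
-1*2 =-2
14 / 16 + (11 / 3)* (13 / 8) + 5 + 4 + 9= 149 / 6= 24.83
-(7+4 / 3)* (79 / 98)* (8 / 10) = -5.37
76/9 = 8.44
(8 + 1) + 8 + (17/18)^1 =323/18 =17.94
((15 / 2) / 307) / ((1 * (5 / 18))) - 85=-84.91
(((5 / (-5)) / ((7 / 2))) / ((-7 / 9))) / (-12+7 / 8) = -0.03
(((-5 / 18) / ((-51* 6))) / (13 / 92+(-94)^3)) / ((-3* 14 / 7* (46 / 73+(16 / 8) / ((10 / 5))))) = 1679 / 15025656697254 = 0.00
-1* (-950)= 950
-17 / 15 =-1.13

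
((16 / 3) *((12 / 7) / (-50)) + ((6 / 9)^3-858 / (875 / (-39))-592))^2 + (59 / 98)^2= 33532184441973961 / 109395562500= 306522.35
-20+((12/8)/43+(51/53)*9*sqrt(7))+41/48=-39445/2064+459*sqrt(7)/53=3.80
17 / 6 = 2.83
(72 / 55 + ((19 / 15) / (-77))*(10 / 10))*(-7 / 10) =-0.90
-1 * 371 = -371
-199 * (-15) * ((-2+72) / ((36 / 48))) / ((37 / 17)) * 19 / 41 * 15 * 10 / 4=3374542500 / 1517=2224484.18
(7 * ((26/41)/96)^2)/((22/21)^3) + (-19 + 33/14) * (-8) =4270635443645/32075524096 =133.14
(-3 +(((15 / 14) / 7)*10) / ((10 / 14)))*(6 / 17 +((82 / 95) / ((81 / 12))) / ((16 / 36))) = -6208 / 11305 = -0.55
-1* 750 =-750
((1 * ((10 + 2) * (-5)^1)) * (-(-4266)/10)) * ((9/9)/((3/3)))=-25596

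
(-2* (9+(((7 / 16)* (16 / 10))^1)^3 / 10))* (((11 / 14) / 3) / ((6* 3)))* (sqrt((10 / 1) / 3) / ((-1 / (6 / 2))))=993773* sqrt(30) / 3780000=1.44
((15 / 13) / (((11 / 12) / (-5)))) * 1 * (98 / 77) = -12600 / 1573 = -8.01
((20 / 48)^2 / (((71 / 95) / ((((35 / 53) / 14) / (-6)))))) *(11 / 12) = -130625 / 78029568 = -0.00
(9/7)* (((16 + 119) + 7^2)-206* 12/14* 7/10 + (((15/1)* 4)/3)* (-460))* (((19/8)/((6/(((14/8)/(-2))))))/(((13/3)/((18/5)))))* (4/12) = 1127.07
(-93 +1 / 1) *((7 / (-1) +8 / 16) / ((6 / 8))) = 797.33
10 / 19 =0.53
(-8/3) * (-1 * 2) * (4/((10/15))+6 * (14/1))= 480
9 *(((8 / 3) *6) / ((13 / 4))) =44.31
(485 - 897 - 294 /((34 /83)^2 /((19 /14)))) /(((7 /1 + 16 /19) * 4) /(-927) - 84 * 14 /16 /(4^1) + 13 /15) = 159.03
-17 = -17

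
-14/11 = -1.27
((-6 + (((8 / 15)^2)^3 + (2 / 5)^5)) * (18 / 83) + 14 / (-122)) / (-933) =9027053977 / 5978532796875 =0.00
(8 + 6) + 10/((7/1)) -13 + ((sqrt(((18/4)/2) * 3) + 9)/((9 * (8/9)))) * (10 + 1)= 18.38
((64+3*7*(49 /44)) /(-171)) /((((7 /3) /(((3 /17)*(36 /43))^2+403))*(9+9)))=-828055920215 /168862350888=-4.90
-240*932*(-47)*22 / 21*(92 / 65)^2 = 130506483712 / 5915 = 22063648.98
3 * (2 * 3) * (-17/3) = -102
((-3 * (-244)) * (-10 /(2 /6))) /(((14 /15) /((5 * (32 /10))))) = -2635200 /7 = -376457.14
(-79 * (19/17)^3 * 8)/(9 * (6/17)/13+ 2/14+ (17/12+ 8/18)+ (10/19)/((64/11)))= -377.26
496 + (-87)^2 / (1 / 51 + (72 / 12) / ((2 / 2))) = 538291 / 307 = 1753.39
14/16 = 7/8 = 0.88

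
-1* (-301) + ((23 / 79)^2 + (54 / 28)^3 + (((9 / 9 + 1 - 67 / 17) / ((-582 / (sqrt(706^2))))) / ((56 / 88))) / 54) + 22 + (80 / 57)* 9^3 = 19607829800335199 / 14486928289848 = 1353.48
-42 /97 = -0.43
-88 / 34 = -44 / 17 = -2.59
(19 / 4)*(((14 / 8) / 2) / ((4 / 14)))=931 / 64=14.55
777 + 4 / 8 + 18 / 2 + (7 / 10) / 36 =283147 / 360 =786.52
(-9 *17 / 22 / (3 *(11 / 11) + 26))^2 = 23409 / 407044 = 0.06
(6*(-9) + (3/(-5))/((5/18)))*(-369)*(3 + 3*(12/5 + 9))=96362136/125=770897.09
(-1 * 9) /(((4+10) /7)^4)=-9 /16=-0.56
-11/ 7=-1.57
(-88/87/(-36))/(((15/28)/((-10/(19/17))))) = -20944/44631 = -0.47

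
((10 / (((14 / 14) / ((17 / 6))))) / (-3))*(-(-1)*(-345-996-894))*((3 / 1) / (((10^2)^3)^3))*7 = 17731 / 40000000000000000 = 0.00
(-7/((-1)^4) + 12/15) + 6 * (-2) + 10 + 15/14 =-499/70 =-7.13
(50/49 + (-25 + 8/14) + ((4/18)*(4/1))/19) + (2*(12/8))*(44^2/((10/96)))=2334952411/41895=55733.44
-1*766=-766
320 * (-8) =-2560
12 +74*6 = 456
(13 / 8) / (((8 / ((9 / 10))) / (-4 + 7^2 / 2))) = 4797 / 1280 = 3.75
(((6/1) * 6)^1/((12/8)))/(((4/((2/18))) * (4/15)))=5/2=2.50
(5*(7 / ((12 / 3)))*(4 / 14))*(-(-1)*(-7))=-35 / 2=-17.50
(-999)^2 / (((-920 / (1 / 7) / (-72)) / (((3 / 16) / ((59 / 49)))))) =188622189 / 108560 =1737.49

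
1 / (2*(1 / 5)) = 5 / 2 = 2.50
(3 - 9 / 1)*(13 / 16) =-39 / 8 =-4.88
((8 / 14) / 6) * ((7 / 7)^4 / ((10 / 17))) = 0.16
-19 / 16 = -1.19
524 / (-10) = -262 / 5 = -52.40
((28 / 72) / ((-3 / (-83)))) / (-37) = -581 / 1998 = -0.29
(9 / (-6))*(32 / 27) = -16 / 9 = -1.78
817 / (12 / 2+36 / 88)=17974 / 141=127.48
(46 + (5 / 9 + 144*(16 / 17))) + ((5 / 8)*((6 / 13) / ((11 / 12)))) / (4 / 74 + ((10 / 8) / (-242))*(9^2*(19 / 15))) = 1230143791 / 6780501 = 181.42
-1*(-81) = 81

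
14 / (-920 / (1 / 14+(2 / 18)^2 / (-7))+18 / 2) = -1106 / 1042569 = -0.00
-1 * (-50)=50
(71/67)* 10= 710/67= 10.60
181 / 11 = 16.45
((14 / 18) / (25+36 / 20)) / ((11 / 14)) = 245 / 6633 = 0.04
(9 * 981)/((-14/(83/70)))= -732807/980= -747.76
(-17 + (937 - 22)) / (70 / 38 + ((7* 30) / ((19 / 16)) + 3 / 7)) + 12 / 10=370051 / 59555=6.21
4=4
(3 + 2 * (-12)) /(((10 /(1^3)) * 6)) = -7 /20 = -0.35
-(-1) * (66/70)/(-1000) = -0.00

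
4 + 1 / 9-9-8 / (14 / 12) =-740 / 63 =-11.75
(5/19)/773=5/14687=0.00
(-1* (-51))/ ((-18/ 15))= -85/ 2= -42.50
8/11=0.73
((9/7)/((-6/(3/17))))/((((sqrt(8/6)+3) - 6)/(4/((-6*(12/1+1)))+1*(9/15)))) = 321*sqrt(3)/177905+2889/355810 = 0.01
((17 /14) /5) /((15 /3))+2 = 717 /350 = 2.05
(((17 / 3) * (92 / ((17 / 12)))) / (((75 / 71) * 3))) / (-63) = -26128 / 14175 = -1.84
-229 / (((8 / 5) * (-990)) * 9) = 229 / 14256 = 0.02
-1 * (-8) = 8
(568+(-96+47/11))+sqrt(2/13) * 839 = 839 * sqrt(26)/13+5239/11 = 805.36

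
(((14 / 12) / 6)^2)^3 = 117649 / 2176782336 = 0.00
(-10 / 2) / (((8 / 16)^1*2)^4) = -5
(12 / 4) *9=27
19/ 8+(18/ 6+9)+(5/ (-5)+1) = 115/ 8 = 14.38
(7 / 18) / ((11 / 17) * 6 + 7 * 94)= 119 / 202536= 0.00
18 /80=9 /40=0.22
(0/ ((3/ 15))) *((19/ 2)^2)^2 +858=858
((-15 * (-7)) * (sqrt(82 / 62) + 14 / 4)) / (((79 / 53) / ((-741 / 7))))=-4123665 / 158-589095 * sqrt(1271) / 2449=-34674.84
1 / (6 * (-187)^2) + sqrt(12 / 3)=419629 / 209814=2.00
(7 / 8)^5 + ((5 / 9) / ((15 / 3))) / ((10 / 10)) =184031 / 294912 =0.62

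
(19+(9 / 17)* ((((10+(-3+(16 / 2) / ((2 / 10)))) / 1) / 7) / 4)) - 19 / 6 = 23879 / 1428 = 16.72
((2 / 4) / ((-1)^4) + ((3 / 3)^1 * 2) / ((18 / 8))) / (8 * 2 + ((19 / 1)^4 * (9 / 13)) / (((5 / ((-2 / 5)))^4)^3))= 19371509552001953125 / 223159790125537260192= 0.09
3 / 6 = 1 / 2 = 0.50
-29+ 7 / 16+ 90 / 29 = -11813 / 464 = -25.46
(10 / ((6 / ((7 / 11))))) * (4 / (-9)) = -140 / 297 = -0.47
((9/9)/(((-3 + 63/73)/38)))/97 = -1387/7566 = -0.18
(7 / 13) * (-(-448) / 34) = 1568 / 221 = 7.10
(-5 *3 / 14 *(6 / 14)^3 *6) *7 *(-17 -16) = 40095 / 343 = 116.90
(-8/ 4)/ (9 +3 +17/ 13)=-0.15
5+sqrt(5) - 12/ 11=6.15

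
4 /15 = 0.27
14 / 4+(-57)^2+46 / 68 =55304 / 17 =3253.18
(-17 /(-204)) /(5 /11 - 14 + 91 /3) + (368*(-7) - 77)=-5879037 /2216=-2653.00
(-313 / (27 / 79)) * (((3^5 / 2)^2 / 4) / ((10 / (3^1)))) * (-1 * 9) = 1460104623 / 160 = 9125653.89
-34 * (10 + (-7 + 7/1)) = -340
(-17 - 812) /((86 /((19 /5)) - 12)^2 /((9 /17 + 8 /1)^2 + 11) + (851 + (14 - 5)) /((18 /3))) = -1810876719 /316046999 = -5.73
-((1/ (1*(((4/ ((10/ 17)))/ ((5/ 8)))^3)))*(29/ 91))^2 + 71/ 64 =3720270852358593511/ 3353483770303873024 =1.11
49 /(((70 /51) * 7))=51 /10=5.10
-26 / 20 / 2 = -13 / 20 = -0.65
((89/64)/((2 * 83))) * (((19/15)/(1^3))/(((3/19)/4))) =32129/119520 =0.27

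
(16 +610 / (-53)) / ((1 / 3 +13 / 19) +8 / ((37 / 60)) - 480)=-35853 / 3720653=-0.01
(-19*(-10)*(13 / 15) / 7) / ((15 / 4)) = 1976 / 315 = 6.27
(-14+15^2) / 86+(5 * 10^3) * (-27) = -11609789 / 86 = -134997.55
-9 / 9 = -1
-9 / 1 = -9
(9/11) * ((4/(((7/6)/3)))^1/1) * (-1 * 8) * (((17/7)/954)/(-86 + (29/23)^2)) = 2589984/1275602251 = 0.00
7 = 7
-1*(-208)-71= 137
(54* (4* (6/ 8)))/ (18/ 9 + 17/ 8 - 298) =-0.55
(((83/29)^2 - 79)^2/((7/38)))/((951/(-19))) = -853452735000/1569456539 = -543.79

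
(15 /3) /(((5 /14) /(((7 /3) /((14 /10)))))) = 70 /3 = 23.33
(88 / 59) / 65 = 88 / 3835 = 0.02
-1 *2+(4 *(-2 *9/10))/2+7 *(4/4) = 7/5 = 1.40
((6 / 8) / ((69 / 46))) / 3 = 0.17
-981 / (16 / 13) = -12753 / 16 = -797.06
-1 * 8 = -8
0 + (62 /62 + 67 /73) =1.92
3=3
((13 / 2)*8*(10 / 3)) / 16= 65 / 6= 10.83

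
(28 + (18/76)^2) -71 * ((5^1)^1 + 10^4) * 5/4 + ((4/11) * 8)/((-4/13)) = -7051901529/7942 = -887925.15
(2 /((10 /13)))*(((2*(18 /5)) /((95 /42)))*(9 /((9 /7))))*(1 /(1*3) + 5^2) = 183456 /125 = 1467.65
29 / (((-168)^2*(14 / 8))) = 29 / 49392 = 0.00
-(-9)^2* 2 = -162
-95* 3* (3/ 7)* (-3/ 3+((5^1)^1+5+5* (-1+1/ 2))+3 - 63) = 91485/ 14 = 6534.64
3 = 3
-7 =-7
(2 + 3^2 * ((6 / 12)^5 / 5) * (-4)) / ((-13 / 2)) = -71 / 260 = -0.27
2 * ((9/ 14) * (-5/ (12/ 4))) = -15/ 7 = -2.14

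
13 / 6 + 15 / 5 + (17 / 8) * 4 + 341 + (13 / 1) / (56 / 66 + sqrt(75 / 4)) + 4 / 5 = 141570 * sqrt(3) / 78539 + 418049228 / 1178085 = 357.98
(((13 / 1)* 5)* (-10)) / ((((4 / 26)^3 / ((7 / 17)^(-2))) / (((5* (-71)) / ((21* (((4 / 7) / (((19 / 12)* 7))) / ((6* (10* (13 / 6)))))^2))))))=782116717537553125 / 6912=113153460291891.37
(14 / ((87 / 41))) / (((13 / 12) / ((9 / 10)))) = 5.48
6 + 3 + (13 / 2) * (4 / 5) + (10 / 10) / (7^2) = 14.22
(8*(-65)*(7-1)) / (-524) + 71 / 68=62341 / 8908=7.00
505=505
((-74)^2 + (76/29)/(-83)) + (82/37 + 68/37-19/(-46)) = 22451776933/4096714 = 5480.44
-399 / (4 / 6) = -1197 / 2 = -598.50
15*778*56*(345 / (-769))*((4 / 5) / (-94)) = 90185760 / 36143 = 2495.25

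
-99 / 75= -33 / 25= -1.32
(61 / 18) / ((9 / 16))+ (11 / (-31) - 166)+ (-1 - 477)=-1602847 / 2511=-638.33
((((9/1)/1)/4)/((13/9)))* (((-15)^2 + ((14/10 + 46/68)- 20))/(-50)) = -2851443/442000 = -6.45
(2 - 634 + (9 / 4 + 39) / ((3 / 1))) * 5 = -12365 / 4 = -3091.25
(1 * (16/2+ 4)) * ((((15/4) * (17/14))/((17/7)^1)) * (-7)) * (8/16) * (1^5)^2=-315/4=-78.75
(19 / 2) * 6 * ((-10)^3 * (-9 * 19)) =9747000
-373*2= -746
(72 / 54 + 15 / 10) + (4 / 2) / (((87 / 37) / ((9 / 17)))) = 9713 / 2958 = 3.28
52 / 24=13 / 6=2.17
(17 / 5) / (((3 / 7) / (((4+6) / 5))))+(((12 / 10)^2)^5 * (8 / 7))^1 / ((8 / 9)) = 4886493002 / 205078125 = 23.83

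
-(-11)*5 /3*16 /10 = 88 /3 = 29.33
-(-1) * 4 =4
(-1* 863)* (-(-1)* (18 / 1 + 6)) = -20712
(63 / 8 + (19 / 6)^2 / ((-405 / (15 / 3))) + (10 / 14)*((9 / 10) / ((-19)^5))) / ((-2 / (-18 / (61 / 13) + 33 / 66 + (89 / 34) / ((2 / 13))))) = -53.01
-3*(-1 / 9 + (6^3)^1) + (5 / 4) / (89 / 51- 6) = -1687289 / 2604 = -647.96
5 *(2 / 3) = 10 / 3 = 3.33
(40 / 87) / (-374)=-20 / 16269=-0.00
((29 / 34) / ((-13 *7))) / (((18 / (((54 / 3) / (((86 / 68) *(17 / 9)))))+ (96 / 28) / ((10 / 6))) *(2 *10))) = -261 / 2476084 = -0.00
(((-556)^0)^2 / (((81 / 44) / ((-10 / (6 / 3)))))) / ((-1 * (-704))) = -5 / 1296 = -0.00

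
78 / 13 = 6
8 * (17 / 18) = 68 / 9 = 7.56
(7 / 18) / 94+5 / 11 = 8537 / 18612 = 0.46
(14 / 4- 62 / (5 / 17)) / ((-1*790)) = 2073 / 7900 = 0.26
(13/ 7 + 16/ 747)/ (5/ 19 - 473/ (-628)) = 117208036/ 63412083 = 1.85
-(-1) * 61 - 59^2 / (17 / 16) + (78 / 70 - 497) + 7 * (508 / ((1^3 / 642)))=1356148323 / 595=2279240.88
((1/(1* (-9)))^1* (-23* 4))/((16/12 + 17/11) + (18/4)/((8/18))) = 0.79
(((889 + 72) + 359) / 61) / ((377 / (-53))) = -69960 / 22997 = -3.04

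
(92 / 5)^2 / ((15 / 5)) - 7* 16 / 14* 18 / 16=7789 / 75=103.85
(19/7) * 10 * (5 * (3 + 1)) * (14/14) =3800/7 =542.86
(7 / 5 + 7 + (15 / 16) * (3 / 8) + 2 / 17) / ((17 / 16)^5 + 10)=790503424 / 1011977445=0.78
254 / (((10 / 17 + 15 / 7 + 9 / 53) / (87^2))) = 662733.47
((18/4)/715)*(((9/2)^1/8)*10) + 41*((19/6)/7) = 892877/48048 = 18.58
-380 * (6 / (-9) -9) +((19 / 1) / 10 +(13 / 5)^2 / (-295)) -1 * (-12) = 163159061 / 44250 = 3687.21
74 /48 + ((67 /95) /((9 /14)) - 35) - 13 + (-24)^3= -94866431 /6840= -13869.36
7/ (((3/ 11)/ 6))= 154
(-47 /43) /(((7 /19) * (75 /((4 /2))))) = -1786 /22575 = -0.08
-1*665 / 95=-7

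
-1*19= -19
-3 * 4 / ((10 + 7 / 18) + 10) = -216 / 367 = -0.59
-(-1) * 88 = 88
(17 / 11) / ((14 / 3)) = 0.33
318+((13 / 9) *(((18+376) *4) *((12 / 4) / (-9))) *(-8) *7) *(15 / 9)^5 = 3587486398 / 6561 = 546789.57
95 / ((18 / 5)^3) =11875 / 5832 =2.04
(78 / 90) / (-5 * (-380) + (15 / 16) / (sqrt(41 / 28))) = 2592512 / 5683583055- 104 * sqrt(287) / 9472638425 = 0.00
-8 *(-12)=96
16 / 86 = 8 / 43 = 0.19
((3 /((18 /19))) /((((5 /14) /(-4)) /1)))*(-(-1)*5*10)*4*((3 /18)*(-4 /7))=6080 /9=675.56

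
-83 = -83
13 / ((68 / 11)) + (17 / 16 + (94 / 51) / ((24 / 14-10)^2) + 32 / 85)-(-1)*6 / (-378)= 256009871 / 72056880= 3.55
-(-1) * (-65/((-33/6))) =11.82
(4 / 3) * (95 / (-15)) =-76 / 9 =-8.44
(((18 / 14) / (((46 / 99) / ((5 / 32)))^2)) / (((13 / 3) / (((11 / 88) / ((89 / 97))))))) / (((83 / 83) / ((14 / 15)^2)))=19964637 / 5013938176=0.00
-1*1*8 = -8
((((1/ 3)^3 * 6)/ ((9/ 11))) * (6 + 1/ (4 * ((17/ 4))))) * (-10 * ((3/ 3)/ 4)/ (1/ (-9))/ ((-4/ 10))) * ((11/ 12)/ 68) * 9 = -311575/ 27744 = -11.23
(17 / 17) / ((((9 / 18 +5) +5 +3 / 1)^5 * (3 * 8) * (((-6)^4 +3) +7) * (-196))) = -1 / 2754731863674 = -0.00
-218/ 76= -109/ 38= -2.87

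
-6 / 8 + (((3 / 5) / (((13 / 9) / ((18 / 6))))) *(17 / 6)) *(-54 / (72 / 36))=-24981 / 260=-96.08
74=74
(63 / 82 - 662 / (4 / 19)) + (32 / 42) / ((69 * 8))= -186765875 / 59409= -3143.73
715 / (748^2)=65 / 50864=0.00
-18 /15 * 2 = -12 /5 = -2.40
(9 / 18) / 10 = 1 / 20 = 0.05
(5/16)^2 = 0.10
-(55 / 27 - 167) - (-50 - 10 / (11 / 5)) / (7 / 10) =504958 / 2079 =242.89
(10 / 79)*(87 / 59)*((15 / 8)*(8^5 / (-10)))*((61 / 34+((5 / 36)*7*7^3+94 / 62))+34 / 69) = -21852108508160 / 56495981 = -386790.50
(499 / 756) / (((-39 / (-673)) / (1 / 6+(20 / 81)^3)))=64863977569 / 31338012888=2.07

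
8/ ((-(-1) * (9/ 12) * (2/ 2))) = 32/ 3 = 10.67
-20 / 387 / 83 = -20 / 32121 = -0.00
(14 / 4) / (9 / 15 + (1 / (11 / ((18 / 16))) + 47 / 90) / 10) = 138600 / 26233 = 5.28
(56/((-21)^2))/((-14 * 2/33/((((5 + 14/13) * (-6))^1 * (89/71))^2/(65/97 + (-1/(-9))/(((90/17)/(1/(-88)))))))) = -90235524706208640/193341877982071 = -466.71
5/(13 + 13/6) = 30/91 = 0.33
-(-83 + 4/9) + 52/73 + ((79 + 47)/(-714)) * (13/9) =927172/11169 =83.01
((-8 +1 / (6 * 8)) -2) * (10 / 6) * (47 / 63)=-12.41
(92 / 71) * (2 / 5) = 184 / 355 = 0.52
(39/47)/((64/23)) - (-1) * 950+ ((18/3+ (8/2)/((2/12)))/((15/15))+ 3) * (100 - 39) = 2963.30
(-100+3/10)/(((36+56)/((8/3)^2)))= -7976/1035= -7.71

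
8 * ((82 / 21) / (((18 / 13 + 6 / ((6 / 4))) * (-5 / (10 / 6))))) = -4264 / 2205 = -1.93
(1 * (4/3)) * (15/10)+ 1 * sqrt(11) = 2+ sqrt(11) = 5.32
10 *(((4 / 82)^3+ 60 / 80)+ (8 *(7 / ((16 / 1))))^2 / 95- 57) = -561.21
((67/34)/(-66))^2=4489/5035536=0.00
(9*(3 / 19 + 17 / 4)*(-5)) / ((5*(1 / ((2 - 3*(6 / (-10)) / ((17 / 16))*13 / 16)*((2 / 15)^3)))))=-38458 / 121125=-0.32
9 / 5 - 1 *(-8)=49 / 5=9.80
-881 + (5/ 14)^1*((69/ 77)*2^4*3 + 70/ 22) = -931933/ 1078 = -864.50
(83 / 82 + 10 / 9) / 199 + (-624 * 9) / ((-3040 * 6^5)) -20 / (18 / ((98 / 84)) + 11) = -1368968089 / 1835448640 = -0.75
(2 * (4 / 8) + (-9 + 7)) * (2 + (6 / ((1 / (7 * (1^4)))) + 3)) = -47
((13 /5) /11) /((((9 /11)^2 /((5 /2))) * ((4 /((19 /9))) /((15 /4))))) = 13585 /7776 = 1.75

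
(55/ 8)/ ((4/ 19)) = 1045/ 32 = 32.66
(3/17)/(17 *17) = 3/4913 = 0.00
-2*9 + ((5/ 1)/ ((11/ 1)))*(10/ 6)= -569/ 33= -17.24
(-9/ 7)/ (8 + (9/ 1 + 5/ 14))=-2/ 27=-0.07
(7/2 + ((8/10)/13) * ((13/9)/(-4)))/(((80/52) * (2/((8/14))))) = 4069/6300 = 0.65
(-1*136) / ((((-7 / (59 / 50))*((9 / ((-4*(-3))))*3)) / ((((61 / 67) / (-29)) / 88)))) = -122366 / 33662475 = -0.00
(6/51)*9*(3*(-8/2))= -216/17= -12.71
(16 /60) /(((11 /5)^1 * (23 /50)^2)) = 10000 /17457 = 0.57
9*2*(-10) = -180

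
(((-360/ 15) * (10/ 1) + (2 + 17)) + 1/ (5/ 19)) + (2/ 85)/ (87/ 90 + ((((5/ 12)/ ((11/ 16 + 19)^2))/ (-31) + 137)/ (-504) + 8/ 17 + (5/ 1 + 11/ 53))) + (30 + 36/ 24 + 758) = 30567383137606013/ 53411123432710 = 572.30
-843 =-843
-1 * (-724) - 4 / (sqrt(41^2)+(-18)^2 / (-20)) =22439 / 31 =723.84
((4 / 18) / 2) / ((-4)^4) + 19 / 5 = 43781 / 11520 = 3.80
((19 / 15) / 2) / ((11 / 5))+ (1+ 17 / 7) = 1717 / 462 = 3.72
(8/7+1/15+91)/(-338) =-4841/17745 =-0.27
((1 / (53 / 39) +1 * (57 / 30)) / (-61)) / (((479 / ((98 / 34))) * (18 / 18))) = -68453 / 263263190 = -0.00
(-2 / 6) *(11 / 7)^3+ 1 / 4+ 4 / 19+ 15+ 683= 54521251 / 78204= 697.17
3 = 3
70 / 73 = 0.96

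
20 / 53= 0.38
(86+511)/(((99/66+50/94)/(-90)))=-5050620/191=-26443.04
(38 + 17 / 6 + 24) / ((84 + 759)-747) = 389 / 576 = 0.68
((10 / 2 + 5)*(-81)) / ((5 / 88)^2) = -250905.60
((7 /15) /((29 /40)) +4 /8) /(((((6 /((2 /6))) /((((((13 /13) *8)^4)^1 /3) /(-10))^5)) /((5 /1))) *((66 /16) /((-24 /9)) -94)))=114715689708381274112 /727184334375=157753246.72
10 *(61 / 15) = 40.67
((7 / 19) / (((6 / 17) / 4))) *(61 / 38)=7259 / 1083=6.70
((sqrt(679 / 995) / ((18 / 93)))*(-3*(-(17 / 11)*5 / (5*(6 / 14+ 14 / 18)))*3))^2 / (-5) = -6736194416511 / 13908030400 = -484.34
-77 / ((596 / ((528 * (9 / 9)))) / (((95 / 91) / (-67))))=137940 / 129779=1.06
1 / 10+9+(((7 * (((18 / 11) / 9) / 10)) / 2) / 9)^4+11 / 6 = 10502516378401 / 960596010000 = 10.93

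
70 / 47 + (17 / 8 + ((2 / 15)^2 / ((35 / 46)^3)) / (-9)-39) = -1155311440219 / 32645025000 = -35.39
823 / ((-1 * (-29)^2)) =-823 / 841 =-0.98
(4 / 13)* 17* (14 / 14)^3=68 / 13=5.23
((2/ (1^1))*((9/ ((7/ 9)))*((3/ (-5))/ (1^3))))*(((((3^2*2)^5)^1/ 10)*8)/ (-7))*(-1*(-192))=705277476864/ 1225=575736715.81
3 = 3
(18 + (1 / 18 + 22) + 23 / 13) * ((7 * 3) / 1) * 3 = 68509 / 26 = 2634.96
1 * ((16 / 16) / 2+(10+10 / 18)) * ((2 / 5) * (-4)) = -796 / 45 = -17.69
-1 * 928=-928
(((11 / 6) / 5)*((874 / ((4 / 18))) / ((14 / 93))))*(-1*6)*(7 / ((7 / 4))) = -229911.94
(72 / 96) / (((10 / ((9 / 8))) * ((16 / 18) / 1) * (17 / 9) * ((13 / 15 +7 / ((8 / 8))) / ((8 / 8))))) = 6561 / 1027072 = 0.01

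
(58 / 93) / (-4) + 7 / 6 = 94 / 93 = 1.01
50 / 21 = 2.38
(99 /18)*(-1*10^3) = -5500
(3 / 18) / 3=1 / 18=0.06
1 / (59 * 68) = 1 / 4012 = 0.00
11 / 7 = 1.57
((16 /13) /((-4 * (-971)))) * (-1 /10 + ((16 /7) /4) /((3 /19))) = 1478 /1325415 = 0.00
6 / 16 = 3 / 8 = 0.38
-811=-811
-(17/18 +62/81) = -277/162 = -1.71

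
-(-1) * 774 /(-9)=-86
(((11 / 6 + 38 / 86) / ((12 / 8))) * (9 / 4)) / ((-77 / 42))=-1761 / 946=-1.86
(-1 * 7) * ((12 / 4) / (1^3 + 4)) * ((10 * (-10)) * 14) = 5880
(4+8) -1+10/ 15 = 35/ 3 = 11.67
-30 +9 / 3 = -27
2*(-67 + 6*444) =5194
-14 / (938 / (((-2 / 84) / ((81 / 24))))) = 4 / 37989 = 0.00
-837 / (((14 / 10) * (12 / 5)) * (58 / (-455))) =453375 / 232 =1954.20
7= 7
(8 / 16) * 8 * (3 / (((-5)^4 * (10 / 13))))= 78 / 3125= 0.02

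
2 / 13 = 0.15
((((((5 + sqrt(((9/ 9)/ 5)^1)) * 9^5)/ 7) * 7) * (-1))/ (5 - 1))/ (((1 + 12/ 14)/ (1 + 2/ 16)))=-18600435/ 416 - 3720087 * sqrt(5)/ 2080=-48711.80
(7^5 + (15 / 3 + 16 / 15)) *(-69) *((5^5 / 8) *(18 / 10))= -1631392875 / 2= -815696437.50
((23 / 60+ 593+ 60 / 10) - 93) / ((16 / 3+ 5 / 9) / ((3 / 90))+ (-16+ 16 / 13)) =394979 / 126280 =3.13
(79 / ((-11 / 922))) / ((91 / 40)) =-2910.61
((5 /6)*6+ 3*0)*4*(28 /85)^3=87808 /122825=0.71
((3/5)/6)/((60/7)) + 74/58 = 22403/17400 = 1.29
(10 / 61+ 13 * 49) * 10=388670 / 61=6371.64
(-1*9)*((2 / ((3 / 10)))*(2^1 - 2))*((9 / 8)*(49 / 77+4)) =0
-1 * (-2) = 2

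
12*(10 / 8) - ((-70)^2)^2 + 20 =-24009965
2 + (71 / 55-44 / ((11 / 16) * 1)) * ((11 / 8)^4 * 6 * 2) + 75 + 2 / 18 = -2612.70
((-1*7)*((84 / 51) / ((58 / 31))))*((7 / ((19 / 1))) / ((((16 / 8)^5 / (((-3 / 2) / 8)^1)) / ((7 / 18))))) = 0.01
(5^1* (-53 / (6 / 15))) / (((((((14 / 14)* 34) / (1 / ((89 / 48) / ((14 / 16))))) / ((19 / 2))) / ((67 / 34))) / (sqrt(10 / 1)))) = -35421225* sqrt(10) / 205768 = -544.36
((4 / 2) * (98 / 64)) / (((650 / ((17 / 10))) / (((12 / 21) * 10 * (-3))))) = -357 / 2600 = -0.14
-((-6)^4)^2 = -1679616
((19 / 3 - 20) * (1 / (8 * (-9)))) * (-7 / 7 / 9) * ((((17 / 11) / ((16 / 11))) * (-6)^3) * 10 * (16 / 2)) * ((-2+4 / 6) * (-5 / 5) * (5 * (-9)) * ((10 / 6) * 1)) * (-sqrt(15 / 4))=174250 * sqrt(15) / 9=74985.26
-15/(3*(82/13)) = -65/82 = -0.79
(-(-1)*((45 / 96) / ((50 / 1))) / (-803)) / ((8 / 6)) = -9 / 1027840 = -0.00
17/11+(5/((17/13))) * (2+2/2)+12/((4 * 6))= 5055/374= 13.52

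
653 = 653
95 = 95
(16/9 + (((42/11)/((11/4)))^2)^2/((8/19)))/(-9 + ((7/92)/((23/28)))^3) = -378545210649657314/321266304581547501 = -1.18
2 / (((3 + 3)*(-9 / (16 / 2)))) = -8 / 27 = -0.30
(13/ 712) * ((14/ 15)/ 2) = 91/ 10680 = 0.01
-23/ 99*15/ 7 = -115/ 231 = -0.50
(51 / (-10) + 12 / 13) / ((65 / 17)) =-1.09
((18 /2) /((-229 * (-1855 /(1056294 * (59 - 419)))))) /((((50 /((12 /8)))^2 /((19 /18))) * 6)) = -1.28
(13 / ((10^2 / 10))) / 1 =13 / 10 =1.30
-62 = -62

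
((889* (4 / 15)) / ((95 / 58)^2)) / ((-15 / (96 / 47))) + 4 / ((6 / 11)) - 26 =-325547096 / 10604375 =-30.70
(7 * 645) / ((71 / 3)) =13545 / 71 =190.77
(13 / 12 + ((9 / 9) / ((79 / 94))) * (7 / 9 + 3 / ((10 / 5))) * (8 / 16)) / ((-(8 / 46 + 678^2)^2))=-50255 / 4354933303001088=-0.00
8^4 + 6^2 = 4132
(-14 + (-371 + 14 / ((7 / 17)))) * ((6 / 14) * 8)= -8424 / 7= -1203.43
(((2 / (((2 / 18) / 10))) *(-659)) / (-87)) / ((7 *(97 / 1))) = 39540 / 19691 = 2.01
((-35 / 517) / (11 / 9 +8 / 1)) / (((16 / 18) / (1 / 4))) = -0.00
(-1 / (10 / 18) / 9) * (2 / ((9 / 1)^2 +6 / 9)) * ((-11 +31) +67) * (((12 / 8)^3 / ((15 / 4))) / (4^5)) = -2349 / 6272000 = -0.00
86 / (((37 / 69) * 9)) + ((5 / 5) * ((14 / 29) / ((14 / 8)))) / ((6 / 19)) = 20058 / 1073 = 18.69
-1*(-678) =678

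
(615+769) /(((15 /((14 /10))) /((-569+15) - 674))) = -11896864 /75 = -158624.85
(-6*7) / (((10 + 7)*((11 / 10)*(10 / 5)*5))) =-42 / 187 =-0.22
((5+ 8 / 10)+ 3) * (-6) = -264 / 5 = -52.80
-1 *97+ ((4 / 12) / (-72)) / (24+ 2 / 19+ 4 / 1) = -11188387 / 115344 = -97.00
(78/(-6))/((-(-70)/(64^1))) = -416/35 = -11.89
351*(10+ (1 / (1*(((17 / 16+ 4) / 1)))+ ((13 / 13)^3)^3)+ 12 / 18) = 12493 / 3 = 4164.33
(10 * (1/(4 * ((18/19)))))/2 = 95/72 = 1.32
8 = 8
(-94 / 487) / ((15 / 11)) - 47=-344369 / 7305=-47.14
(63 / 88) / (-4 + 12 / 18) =-189 / 880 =-0.21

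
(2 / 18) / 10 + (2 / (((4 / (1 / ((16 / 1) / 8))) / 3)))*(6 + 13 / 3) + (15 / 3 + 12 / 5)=2729 / 180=15.16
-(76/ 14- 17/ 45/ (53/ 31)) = -86941/ 16695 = -5.21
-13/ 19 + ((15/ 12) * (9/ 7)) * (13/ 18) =507/ 1064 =0.48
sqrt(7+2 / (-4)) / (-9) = -0.28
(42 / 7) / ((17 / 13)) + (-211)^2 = 756935 / 17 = 44525.59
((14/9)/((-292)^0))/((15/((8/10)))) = 56/675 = 0.08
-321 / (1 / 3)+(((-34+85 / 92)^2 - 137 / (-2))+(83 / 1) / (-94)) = 79022391 / 397808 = 198.64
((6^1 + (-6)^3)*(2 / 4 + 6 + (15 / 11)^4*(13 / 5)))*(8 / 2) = -190504860 / 14641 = -13011.74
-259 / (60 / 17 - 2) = -4403 / 26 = -169.35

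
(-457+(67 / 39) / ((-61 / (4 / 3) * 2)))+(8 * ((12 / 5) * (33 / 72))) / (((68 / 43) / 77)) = -17311478 / 606645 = -28.54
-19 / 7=-2.71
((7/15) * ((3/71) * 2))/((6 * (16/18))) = 21/2840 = 0.01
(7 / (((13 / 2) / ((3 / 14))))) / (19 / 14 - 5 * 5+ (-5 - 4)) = -0.01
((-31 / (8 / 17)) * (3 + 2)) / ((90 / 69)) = -12121 / 48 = -252.52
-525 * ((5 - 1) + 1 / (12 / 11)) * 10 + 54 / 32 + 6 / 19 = -7846391 / 304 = -25810.50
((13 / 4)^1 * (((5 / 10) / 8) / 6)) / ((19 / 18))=39 / 1216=0.03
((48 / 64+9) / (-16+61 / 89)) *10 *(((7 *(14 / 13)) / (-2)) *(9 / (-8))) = -588735 / 21808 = -27.00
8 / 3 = 2.67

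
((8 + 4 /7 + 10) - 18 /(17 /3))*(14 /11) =3664 /187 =19.59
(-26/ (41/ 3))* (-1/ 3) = 26/ 41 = 0.63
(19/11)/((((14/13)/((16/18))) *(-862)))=-494/298683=-0.00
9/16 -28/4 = -103/16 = -6.44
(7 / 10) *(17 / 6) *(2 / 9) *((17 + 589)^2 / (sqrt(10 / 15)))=1213919 *sqrt(6) / 15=198232.14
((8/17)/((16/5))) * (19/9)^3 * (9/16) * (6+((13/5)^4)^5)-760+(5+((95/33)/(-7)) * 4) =10037289918906004884666832793/64714965820312500000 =155099980.22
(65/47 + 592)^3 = 21691961596369/103823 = 208932140.24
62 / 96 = 0.65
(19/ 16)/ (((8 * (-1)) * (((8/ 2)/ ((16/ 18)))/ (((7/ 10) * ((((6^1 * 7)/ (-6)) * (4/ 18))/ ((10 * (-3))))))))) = -931/ 777600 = -0.00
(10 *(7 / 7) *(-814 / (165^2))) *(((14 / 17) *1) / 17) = -2072 / 143055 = -0.01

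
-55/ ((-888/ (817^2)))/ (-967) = -36711895/ 858696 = -42.75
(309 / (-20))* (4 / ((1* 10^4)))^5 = -309 / 1953125000000000000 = -0.00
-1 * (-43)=43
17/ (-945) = -17/ 945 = -0.02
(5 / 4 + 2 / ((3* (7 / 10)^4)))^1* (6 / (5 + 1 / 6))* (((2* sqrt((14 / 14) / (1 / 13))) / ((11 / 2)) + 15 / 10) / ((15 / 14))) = 185624* sqrt(13) / 116963 + 69609 / 10633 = 12.27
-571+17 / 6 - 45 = -3679 / 6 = -613.17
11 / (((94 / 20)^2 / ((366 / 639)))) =134200 / 470517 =0.29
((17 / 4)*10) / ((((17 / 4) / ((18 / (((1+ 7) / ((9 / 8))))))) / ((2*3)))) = 1215 / 8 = 151.88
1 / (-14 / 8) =-4 / 7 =-0.57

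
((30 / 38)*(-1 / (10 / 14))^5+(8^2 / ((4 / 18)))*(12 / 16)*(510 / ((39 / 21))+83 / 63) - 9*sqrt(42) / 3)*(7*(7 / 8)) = 450815936823 / 1235000 - 147*sqrt(42) / 8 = 364914.06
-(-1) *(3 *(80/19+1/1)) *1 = 297/19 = 15.63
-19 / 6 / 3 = -19 / 18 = -1.06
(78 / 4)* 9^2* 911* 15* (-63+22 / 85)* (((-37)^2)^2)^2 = -161724059358309547768071 / 34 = -4756589981126751404943.26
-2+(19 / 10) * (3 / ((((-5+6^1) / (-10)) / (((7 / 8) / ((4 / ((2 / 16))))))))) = -911 / 256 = -3.56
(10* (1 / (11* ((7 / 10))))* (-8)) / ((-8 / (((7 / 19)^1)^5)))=0.01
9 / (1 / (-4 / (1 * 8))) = -9 / 2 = -4.50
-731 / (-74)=731 / 74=9.88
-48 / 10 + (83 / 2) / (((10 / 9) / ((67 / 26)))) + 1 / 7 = 333391 / 3640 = 91.59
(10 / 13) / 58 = 5 / 377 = 0.01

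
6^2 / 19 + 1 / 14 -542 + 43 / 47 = -6740065 / 12502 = -539.12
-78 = -78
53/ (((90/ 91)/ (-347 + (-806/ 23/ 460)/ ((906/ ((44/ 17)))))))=-17044717719302/ 916611525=-18595.36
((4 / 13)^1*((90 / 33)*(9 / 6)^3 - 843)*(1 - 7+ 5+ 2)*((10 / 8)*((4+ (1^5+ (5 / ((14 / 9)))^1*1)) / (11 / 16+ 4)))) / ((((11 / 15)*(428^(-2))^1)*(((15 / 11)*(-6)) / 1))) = 7360516304 / 429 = 17157380.66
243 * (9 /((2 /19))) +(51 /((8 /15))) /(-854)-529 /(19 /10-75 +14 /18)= 40184374329 /1933456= 20783.70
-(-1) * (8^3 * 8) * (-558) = -2285568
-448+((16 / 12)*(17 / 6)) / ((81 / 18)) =-36220 / 81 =-447.16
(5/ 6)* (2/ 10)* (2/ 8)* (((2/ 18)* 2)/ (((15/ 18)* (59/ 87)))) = 29/ 1770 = 0.02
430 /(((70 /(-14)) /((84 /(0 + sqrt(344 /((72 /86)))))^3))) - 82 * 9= -8001504 * sqrt(2) /1849 - 738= -6857.98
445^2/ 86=198025/ 86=2302.62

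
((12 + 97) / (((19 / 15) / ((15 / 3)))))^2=66830625 / 361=185126.39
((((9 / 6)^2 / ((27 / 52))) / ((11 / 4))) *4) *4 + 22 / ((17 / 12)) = 22856 / 561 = 40.74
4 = 4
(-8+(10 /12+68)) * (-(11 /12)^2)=-44165 /864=-51.12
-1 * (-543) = 543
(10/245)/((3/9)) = 6/49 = 0.12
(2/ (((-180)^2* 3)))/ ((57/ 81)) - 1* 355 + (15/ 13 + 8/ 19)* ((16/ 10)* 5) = -152231387/ 444600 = -342.40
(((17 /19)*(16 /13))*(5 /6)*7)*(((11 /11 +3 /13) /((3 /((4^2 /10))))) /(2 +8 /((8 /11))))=121856 /375687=0.32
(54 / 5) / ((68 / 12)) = 1.91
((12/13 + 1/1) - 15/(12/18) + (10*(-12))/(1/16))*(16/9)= -3449.91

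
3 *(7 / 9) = 7 / 3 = 2.33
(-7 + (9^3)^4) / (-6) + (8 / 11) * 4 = -1553362450511 / 33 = -47071589409.42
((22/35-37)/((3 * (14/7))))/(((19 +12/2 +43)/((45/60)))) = -1273/19040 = -0.07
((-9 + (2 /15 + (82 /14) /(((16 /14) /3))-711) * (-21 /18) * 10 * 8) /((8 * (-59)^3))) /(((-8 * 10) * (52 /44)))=1606363 /3844694880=0.00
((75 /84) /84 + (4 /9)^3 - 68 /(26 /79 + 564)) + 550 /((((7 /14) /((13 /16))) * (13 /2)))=137.48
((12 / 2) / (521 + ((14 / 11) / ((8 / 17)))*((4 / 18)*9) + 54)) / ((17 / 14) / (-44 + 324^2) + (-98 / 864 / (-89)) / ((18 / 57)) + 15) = 5591713792896 / 8115893051540017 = 0.00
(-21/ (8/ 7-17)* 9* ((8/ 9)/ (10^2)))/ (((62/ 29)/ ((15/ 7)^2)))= 261/ 1147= 0.23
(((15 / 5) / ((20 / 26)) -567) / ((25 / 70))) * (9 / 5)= -354753 / 125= -2838.02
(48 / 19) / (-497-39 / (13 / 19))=-24 / 5263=-0.00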